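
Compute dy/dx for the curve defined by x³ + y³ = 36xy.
Differentiate both sides with respect to x, treating y as y(x). By the chain rule, any term containing y contributes a factor of y' = dy/dx when we differentiate it.

Move every term to one side and write the relation as F(x, y) = 0. Term by term,
  d/dx[x^3] = 3x^2
  d/dx[-36xy] = -36x·y' - 36y
  d/dx[y^3] = 3y^2·y'

The pieces without y' make up ∂F/∂x and the coefficient of y' is ∂F/∂y:
  ∂F/∂x = 3x^2 - 36y,
  ∂F/∂y = -36x + 3y^2.

Since d/dx[F] = ∂F/∂x + (∂F/∂y)·y' = 0, solve for y':
  (∂F/∂y)·y' = -∂F/∂x
  dy/dx = -(∂F/∂x)/(∂F/∂y) = -(3x^2 - 36y)/(-36x + 3y^2) = (x^2 - 12y)/(12x - y^2)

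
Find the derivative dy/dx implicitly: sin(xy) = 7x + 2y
Apply d/dx to both sides, remembering that y depends on x. Each occurrence of y therefore brings in a y' = dy/dx via the chain rule.

With F(x, y) equal to the left-hand side minus the right, differentiate F term by term:
  d/dx[-7x] = -7
  d/dx[-2y] = -2·y'
  d/dx[sin(xy)] = (x·y' + y)·cos(xy)
Adding these up, d/dx[F] = 0 becomes
  (y·cos(xy) - 7) + (x·cos(xy) - 2)·y' = 0,
so isolating y',
  dy/dx = -(y·cos(xy) - 7)/(x·cos(xy) - 2) = (-y·cos(xy) + 7)/(x·cos(xy) - 2)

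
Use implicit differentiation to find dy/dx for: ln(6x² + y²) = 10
Take d/dx of both sides. Since y is implicitly a function of x, the chain rule attaches a y' = dy/dx factor whenever we differentiate through y.

Set F(x, y) = (left side) − (right side), so the curve is F = 0. Differentiating each term of F:
  d/dx[ln(6x^2 + y^2)] = (12x + 2y·y')/(6x^2 + y^2)
  d/dx[-10] = 0

Collecting, the y'-free part is the partial derivative in x and the y' coefficient is the partial derivative in y:
  ∂F/∂x = 12x/(6x^2 + y^2)
  ∂F/∂y = 2y/(6x^2 + y^2)

so d/dx[F(x, y(x))] = ∂F/∂x + (∂F/∂y)·y' = 0. Rearranging,
  dy/dx = -(∂F/∂x)/(∂F/∂y) = -(12x/(6x^2 + y^2))/(2y/(6x^2 + y^2)) = -6x/y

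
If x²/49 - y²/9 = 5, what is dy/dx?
Differentiate the relation implicitly: treat y = y(x) and apply the chain rule, so every y-derivative picks up a y' = dy/dx factor.

With everything moved to the left-hand side, differentiate term by term:
  d/dx[x^2/49] = 2x/49
  d/dx[-y^2/9] = -2y·y'/9
  d/dx[-5] = 0

Separating the contributions that come from x directly and those that come through y:
  without y':      2x/49
  multiplying y':  -2y/9

so (2x/49) + (-2y/9)·y' = 0, and therefore
  dy/dx = -(2x/49)/(-2y/9) = 9x/(49y)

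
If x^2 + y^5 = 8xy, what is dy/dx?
Apply d/dx to both sides, remembering that y depends on x. Each occurrence of y therefore brings in a y' = dy/dx via the chain rule.

With F(x, y) equal to the left-hand side minus the right, differentiate F term by term:
  d/dx[x^2] = 2x
  d/dx[-8xy] = -8x·y' - 8y
  d/dx[y^5] = 5y^4·y'
Adding these up, d/dx[F] = 0 becomes
  (2x - 8y) + (-8x + 5y^4)·y' = 0,
so isolating y',
  dy/dx = -(2x - 8y)/(-8x + 5y^4) = 2(x - 4y)/(8x - 5y^4)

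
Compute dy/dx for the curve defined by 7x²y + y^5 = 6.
Differentiate both sides with respect to x, treating y as y(x). By the chain rule, any term containing y contributes a factor of y' = dy/dx when we differentiate it.

Move every term to one side and write the relation as F(x, y) = 0. Term by term,
  d/dx[7x^2y] = 7x^2·y' + 14xy
  d/dx[y^5] = 5y^4·y'
  d/dx[-6] = 0

The pieces without y' make up ∂F/∂x and the coefficient of y' is ∂F/∂y:
  ∂F/∂x = 14xy,
  ∂F/∂y = 7x^2 + 5y^4.

Since d/dx[F] = ∂F/∂x + (∂F/∂y)·y' = 0, solve for y':
  (∂F/∂y)·y' = -∂F/∂x
  dy/dx = -(∂F/∂x)/(∂F/∂y) = -(14xy)/(7x^2 + 5y^4) = -14xy/(7x^2 + 5y^4)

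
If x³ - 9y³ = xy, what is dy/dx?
Apply d/dx to both sides, remembering that y depends on x. Each occurrence of y therefore brings in a y' = dy/dx via the chain rule.

With F(x, y) equal to the left-hand side minus the right, differentiate F term by term:
  d/dx[x^3] = 3x^2
  d/dx[-xy] = -x·y' - y
  d/dx[-9y^3] = -27y^2·y'
Adding these up, d/dx[F] = 0 becomes
  (3x^2 - y) + (-x - 27y^2)·y' = 0,
so isolating y',
  dy/dx = -(3x^2 - y)/(-x - 27y^2) = (3x^2 - y)/(x + 27y^2)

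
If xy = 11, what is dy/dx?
Apply d/dx to both sides, remembering that y depends on x. Each occurrence of y therefore brings in a y' = dy/dx via the chain rule.

With F(x, y) equal to the left-hand side minus the right, differentiate F term by term:
  d/dx[xy] = x·y' + y
  d/dx[-11] = 0
Adding these up, d/dx[F] = 0 becomes
  (y) + (x)·y' = 0,
so isolating y',
  dy/dx = -(y)/(x) = -y/x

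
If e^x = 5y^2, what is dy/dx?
Take d/dx of both sides. Since y is implicitly a function of x, the chain rule attaches a y' = dy/dx factor whenever we differentiate through y.

Set F(x, y) = (left side) − (right side), so the curve is F = 0. Differentiating each term of F:
  d/dx[-5y^2] = -10y·y'
  d/dx[e^(x)] = e^(x)

Collecting, the y'-free part is the partial derivative in x and the y' coefficient is the partial derivative in y:
  ∂F/∂x = e^(x)
  ∂F/∂y = -10y

so d/dx[F(x, y(x))] = ∂F/∂x + (∂F/∂y)·y' = 0. Rearranging,
  dy/dx = -(∂F/∂x)/(∂F/∂y) = -(e^(x))/(-10y) = e^(x)/(10y)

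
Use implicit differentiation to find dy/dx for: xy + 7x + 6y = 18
Differentiate the relation implicitly: treat y = y(x) and apply the chain rule, so every y-derivative picks up a y' = dy/dx factor.

With everything moved to the left-hand side, differentiate term by term:
  d/dx[xy] = x·y' + y
  d/dx[7x] = 7
  d/dx[6y] = 6·y'
  d/dx[-18] = 0

Separating the contributions that come from x directly and those that come through y:
  without y':      y + 7
  multiplying y':  x + 6

so (y + 7) + (x + 6)·y' = 0, and therefore
  dy/dx = -(y + 7)/(x + 6) = (-y - 7)/(x + 6)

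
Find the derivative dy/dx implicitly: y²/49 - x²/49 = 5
Take d/dx of both sides. Since y is implicitly a function of x, the chain rule attaches a y' = dy/dx factor whenever we differentiate through y.

Set F(x, y) = (left side) − (right side), so the curve is F = 0. Differentiating each term of F:
  d/dx[-x^2/49] = -2x/49
  d/dx[y^2/49] = 2y·y'/49
  d/dx[-5] = 0

Collecting, the y'-free part is the partial derivative in x and the y' coefficient is the partial derivative in y:
  ∂F/∂x = -2x/49
  ∂F/∂y = 2y/49

so d/dx[F(x, y(x))] = ∂F/∂x + (∂F/∂y)·y' = 0. Rearranging,
  dy/dx = -(∂F/∂x)/(∂F/∂y) = -(-2x/49)/(2y/49) = x/y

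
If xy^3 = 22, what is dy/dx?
Differentiate the relation implicitly: treat y = y(x) and apply the chain rule, so every y-derivative picks up a y' = dy/dx factor.

With everything moved to the left-hand side, differentiate term by term:
  d/dx[xy^3] = 3xy^2·y' + y^3
  d/dx[-22] = 0

Separating the contributions that come from x directly and those that come through y:
  without y':      y^3
  multiplying y':  3xy^2

so (y^3) + (3xy^2)·y' = 0, and therefore
  dy/dx = -(y^3)/(3xy^2) = -y/(3x)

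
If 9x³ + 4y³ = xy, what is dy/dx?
Differentiate the relation implicitly: treat y = y(x) and apply the chain rule, so every y-derivative picks up a y' = dy/dx factor.

With everything moved to the left-hand side, differentiate term by term:
  d/dx[9x^3] = 27x^2
  d/dx[-xy] = -x·y' - y
  d/dx[4y^3] = 12y^2·y'

Separating the contributions that come from x directly and those that come through y:
  without y':      27x^2 - y
  multiplying y':  -x + 12y^2

so (27x^2 - y) + (-x + 12y^2)·y' = 0, and therefore
  dy/dx = -(27x^2 - y)/(-x + 12y^2) = (27x^2 - y)/(x - 12y^2)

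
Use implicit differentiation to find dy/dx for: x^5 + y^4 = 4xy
Differentiate the relation implicitly: treat y = y(x) and apply the chain rule, so every y-derivative picks up a y' = dy/dx factor.

With everything moved to the left-hand side, differentiate term by term:
  d/dx[x^5] = 5x^4
  d/dx[-4xy] = -4x·y' - 4y
  d/dx[y^4] = 4y^3·y'

Separating the contributions that come from x directly and those that come through y:
  without y':      5x^4 - 4y
  multiplying y':  -4x + 4y^3

so (5x^4 - 4y) + (-4x + 4y^3)·y' = 0, and therefore
  dy/dx = -(5x^4 - 4y)/(-4x + 4y^3) = (5x^4/4 - y)/(x - y^3)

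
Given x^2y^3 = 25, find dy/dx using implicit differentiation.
Take d/dx of both sides. Since y is implicitly a function of x, the chain rule attaches a y' = dy/dx factor whenever we differentiate through y.

Set F(x, y) = (left side) − (right side), so the curve is F = 0. Differentiating each term of F:
  d/dx[x^2y^3] = 3x^2y^2·y' + 2xy^3
  d/dx[-25] = 0

Collecting, the y'-free part is the partial derivative in x and the y' coefficient is the partial derivative in y:
  ∂F/∂x = 2xy^3
  ∂F/∂y = 3x^2y^2

so d/dx[F(x, y(x))] = ∂F/∂x + (∂F/∂y)·y' = 0. Rearranging,
  dy/dx = -(∂F/∂x)/(∂F/∂y) = -(2xy^3)/(3x^2y^2) = -2y/(3x)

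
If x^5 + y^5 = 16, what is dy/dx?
Differentiate the relation implicitly: treat y = y(x) and apply the chain rule, so every y-derivative picks up a y' = dy/dx factor.

With everything moved to the left-hand side, differentiate term by term:
  d/dx[x^5] = 5x^4
  d/dx[y^5] = 5y^4·y'
  d/dx[-16] = 0

Separating the contributions that come from x directly and those that come through y:
  without y':      5x^4
  multiplying y':  5y^4

so (5x^4) + (5y^4)·y' = 0, and therefore
  dy/dx = -(5x^4)/(5y^4) = -x^4/y^4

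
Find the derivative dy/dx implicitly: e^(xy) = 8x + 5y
Apply d/dx to both sides, remembering that y depends on x. Each occurrence of y therefore brings in a y' = dy/dx via the chain rule.

With F(x, y) equal to the left-hand side minus the right, differentiate F term by term:
  d/dx[-8x] = -8
  d/dx[-5y] = -5·y'
  d/dx[e^(xy)] = (x·y' + y)·e^(xy)
Adding these up, d/dx[F] = 0 becomes
  (y·e^(xy) - 8) + (x·e^(xy) - 5)·y' = 0,
so isolating y',
  dy/dx = -(y·e^(xy) - 8)/(x·e^(xy) - 5) = (-y·e^(xy) + 8)/(x·e^(xy) - 5)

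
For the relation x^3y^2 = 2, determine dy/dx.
Apply d/dx to both sides, remembering that y depends on x. Each occurrence of y therefore brings in a y' = dy/dx via the chain rule.

With F(x, y) equal to the left-hand side minus the right, differentiate F term by term:
  d/dx[x^3y^2] = 2x^3y·y' + 3x^2y^2
  d/dx[-2] = 0
Adding these up, d/dx[F] = 0 becomes
  (3x^2y^2) + (2x^3y)·y' = 0,
so isolating y',
  dy/dx = -(3x^2y^2)/(2x^3y) = -3y/(2x)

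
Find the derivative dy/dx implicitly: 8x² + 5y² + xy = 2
Apply d/dx to both sides, remembering that y depends on x. Each occurrence of y therefore brings in a y' = dy/dx via the chain rule.

With F(x, y) equal to the left-hand side minus the right, differentiate F term by term:
  d/dx[8x^2] = 16x
  d/dx[xy] = x·y' + y
  d/dx[5y^2] = 10y·y'
  d/dx[-2] = 0
Adding these up, d/dx[F] = 0 becomes
  (16x + y) + (x + 10y)·y' = 0,
so isolating y',
  dy/dx = -(16x + y)/(x + 10y) = (-16x - y)/(x + 10y)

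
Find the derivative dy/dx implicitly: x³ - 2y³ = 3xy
Apply d/dx to both sides, remembering that y depends on x. Each occurrence of y therefore brings in a y' = dy/dx via the chain rule.

With F(x, y) equal to the left-hand side minus the right, differentiate F term by term:
  d/dx[x^3] = 3x^2
  d/dx[-3xy] = -3x·y' - 3y
  d/dx[-2y^3] = -6y^2·y'
Adding these up, d/dx[F] = 0 becomes
  (3x^2 - 3y) + (-3x - 6y^2)·y' = 0,
so isolating y',
  dy/dx = -(3x^2 - 3y)/(-3x - 6y^2) = (x^2 - y)/(x + 2y^2)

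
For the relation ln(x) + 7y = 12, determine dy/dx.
Take d/dx of both sides. Since y is implicitly a function of x, the chain rule attaches a y' = dy/dx factor whenever we differentiate through y.

Set F(x, y) = (left side) − (right side), so the curve is F = 0. Differentiating each term of F:
  d/dx[7y] = 7·y'
  d/dx[ln(x)] = 1/x
  d/dx[-12] = 0

Collecting, the y'-free part is the partial derivative in x and the y' coefficient is the partial derivative in y:
  ∂F/∂x = 1/x
  ∂F/∂y = 7

so d/dx[F(x, y(x))] = ∂F/∂x + (∂F/∂y)·y' = 0. Rearranging,
  dy/dx = -(∂F/∂x)/(∂F/∂y) = -(1/x)/(7) = -1/(7x)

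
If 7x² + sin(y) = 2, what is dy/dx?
Differentiate both sides with respect to x, treating y as y(x). By the chain rule, any term containing y contributes a factor of y' = dy/dx when we differentiate it.

Move every term to one side and write the relation as F(x, y) = 0. Term by term,
  d/dx[7x^2] = 14x
  d/dx[sin(y)] = y'·cos(y)
  d/dx[-2] = 0

The pieces without y' make up ∂F/∂x and the coefficient of y' is ∂F/∂y:
  ∂F/∂x = 14x,
  ∂F/∂y = cos(y).

Since d/dx[F] = ∂F/∂x + (∂F/∂y)·y' = 0, solve for y':
  (∂F/∂y)·y' = -∂F/∂x
  dy/dx = -(∂F/∂x)/(∂F/∂y) = -(14x)/(cos(y)) = -14x/cos(y)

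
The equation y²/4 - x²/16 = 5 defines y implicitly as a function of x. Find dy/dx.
Differentiate both sides with respect to x, treating y as y(x). By the chain rule, any term containing y contributes a factor of y' = dy/dx when we differentiate it.

Move every term to one side and write the relation as F(x, y) = 0. Term by term,
  d/dx[-x^2/16] = -x/8
  d/dx[y^2/4] = y·y'/2
  d/dx[-5] = 0

The pieces without y' make up ∂F/∂x and the coefficient of y' is ∂F/∂y:
  ∂F/∂x = -x/8,
  ∂F/∂y = y/2.

Since d/dx[F] = ∂F/∂x + (∂F/∂y)·y' = 0, solve for y':
  (∂F/∂y)·y' = -∂F/∂x
  dy/dx = -(∂F/∂x)/(∂F/∂y) = -(-x/8)/(y/2) = x/(4y)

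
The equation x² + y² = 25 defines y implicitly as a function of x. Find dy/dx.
Apply d/dx to both sides, remembering that y depends on x. Each occurrence of y therefore brings in a y' = dy/dx via the chain rule.

With F(x, y) equal to the left-hand side minus the right, differentiate F term by term:
  d/dx[x^2] = 2x
  d/dx[y^2] = 2y·y'
  d/dx[-25] = 0
Adding these up, d/dx[F] = 0 becomes
  (2x) + (2y)·y' = 0,
so isolating y',
  dy/dx = -(2x)/(2y) = -x/y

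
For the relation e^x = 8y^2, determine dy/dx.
Take d/dx of both sides. Since y is implicitly a function of x, the chain rule attaches a y' = dy/dx factor whenever we differentiate through y.

Set F(x, y) = (left side) − (right side), so the curve is F = 0. Differentiating each term of F:
  d/dx[-8y^2] = -16y·y'
  d/dx[e^(x)] = e^(x)

Collecting, the y'-free part is the partial derivative in x and the y' coefficient is the partial derivative in y:
  ∂F/∂x = e^(x)
  ∂F/∂y = -16y

so d/dx[F(x, y(x))] = ∂F/∂x + (∂F/∂y)·y' = 0. Rearranging,
  dy/dx = -(∂F/∂x)/(∂F/∂y) = -(e^(x))/(-16y) = e^(x)/(16y)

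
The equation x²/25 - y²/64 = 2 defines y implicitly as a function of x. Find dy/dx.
Differentiate the relation implicitly: treat y = y(x) and apply the chain rule, so every y-derivative picks up a y' = dy/dx factor.

With everything moved to the left-hand side, differentiate term by term:
  d/dx[x^2/25] = 2x/25
  d/dx[-y^2/64] = -y·y'/32
  d/dx[-2] = 0

Separating the contributions that come from x directly and those that come through y:
  without y':      2x/25
  multiplying y':  -y/32

so (2x/25) + (-y/32)·y' = 0, and therefore
  dy/dx = -(2x/25)/(-y/32) = 64x/(25y)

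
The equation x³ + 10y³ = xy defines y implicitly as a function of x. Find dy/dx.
Differentiate the relation implicitly: treat y = y(x) and apply the chain rule, so every y-derivative picks up a y' = dy/dx factor.

With everything moved to the left-hand side, differentiate term by term:
  d/dx[x^3] = 3x^2
  d/dx[-xy] = -x·y' - y
  d/dx[10y^3] = 30y^2·y'

Separating the contributions that come from x directly and those that come through y:
  without y':      3x^2 - y
  multiplying y':  -x + 30y^2

so (3x^2 - y) + (-x + 30y^2)·y' = 0, and therefore
  dy/dx = -(3x^2 - y)/(-x + 30y^2) = (3x^2 - y)/(x - 30y^2)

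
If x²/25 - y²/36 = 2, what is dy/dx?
Apply d/dx to both sides, remembering that y depends on x. Each occurrence of y therefore brings in a y' = dy/dx via the chain rule.

With F(x, y) equal to the left-hand side minus the right, differentiate F term by term:
  d/dx[x^2/25] = 2x/25
  d/dx[-y^2/36] = -y·y'/18
  d/dx[-2] = 0
Adding these up, d/dx[F] = 0 becomes
  (2x/25) + (-y/18)·y' = 0,
so isolating y',
  dy/dx = -(2x/25)/(-y/18) = 36x/(25y)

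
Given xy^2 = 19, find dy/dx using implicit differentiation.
Differentiate the relation implicitly: treat y = y(x) and apply the chain rule, so every y-derivative picks up a y' = dy/dx factor.

With everything moved to the left-hand side, differentiate term by term:
  d/dx[xy^2] = 2xy·y' + y^2
  d/dx[-19] = 0

Separating the contributions that come from x directly and those that come through y:
  without y':      y^2
  multiplying y':  2xy

so (y^2) + (2xy)·y' = 0, and therefore
  dy/dx = -(y^2)/(2xy) = -y/(2x)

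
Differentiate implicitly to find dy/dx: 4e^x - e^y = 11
Apply d/dx to both sides, remembering that y depends on x. Each occurrence of y therefore brings in a y' = dy/dx via the chain rule.

With F(x, y) equal to the left-hand side minus the right, differentiate F term by term:
  d/dx[4e^(x)] = 4e^(x)
  d/dx[-e^(y)] = -y'·e^(y)
  d/dx[-11] = 0
Adding these up, d/dx[F] = 0 becomes
  (4e^(x)) + (-e^(y))·y' = 0,
so isolating y',
  dy/dx = -(4e^(x))/(-e^(y)) = 4e^(x - y)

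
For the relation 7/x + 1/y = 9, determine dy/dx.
Differentiate the relation implicitly: treat y = y(x) and apply the chain rule, so every y-derivative picks up a y' = dy/dx factor.

With everything moved to the left-hand side, differentiate term by term:
  d/dx[1/y] = -y'/y^2
  d/dx[7/x] = -7/x^2
  d/dx[-9] = 0

Separating the contributions that come from x directly and those that come through y:
  without y':      -7/x^2
  multiplying y':  -1/y^2

so (-7/x^2) + (-1/y^2)·y' = 0, and therefore
  dy/dx = -(-7/x^2)/(-1/y^2) = -7y^2/x^2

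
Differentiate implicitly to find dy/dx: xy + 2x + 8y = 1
Differentiate the relation implicitly: treat y = y(x) and apply the chain rule, so every y-derivative picks up a y' = dy/dx factor.

With everything moved to the left-hand side, differentiate term by term:
  d/dx[xy] = x·y' + y
  d/dx[2x] = 2
  d/dx[8y] = 8·y'
  d/dx[-1] = 0

Separating the contributions that come from x directly and those that come through y:
  without y':      y + 2
  multiplying y':  x + 8

so (y + 2) + (x + 8)·y' = 0, and therefore
  dy/dx = -(y + 2)/(x + 8) = (-y - 2)/(x + 8)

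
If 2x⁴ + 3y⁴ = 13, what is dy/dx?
Differentiate both sides with respect to x, treating y as y(x). By the chain rule, any term containing y contributes a factor of y' = dy/dx when we differentiate it.

Move every term to one side and write the relation as F(x, y) = 0. Term by term,
  d/dx[2x^4] = 8x^3
  d/dx[3y^4] = 12y^3·y'
  d/dx[-13] = 0

The pieces without y' make up ∂F/∂x and the coefficient of y' is ∂F/∂y:
  ∂F/∂x = 8x^3,
  ∂F/∂y = 12y^3.

Since d/dx[F] = ∂F/∂x + (∂F/∂y)·y' = 0, solve for y':
  (∂F/∂y)·y' = -∂F/∂x
  dy/dx = -(∂F/∂x)/(∂F/∂y) = -(8x^3)/(12y^3) = -2x^3/(3y^3)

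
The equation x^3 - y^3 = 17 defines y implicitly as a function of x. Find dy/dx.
Differentiate both sides with respect to x, treating y as y(x). By the chain rule, any term containing y contributes a factor of y' = dy/dx when we differentiate it.

Move every term to one side and write the relation as F(x, y) = 0. Term by term,
  d/dx[x^3] = 3x^2
  d/dx[-y^3] = -3y^2·y'
  d/dx[-17] = 0

The pieces without y' make up ∂F/∂x and the coefficient of y' is ∂F/∂y:
  ∂F/∂x = 3x^2,
  ∂F/∂y = -3y^2.

Since d/dx[F] = ∂F/∂x + (∂F/∂y)·y' = 0, solve for y':
  (∂F/∂y)·y' = -∂F/∂x
  dy/dx = -(∂F/∂x)/(∂F/∂y) = -(3x^2)/(-3y^2) = x^2/y^2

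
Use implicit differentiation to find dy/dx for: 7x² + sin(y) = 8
Differentiate both sides with respect to x, treating y as y(x). By the chain rule, any term containing y contributes a factor of y' = dy/dx when we differentiate it.

Move every term to one side and write the relation as F(x, y) = 0. Term by term,
  d/dx[7x^2] = 14x
  d/dx[sin(y)] = y'·cos(y)
  d/dx[-8] = 0

The pieces without y' make up ∂F/∂x and the coefficient of y' is ∂F/∂y:
  ∂F/∂x = 14x,
  ∂F/∂y = cos(y).

Since d/dx[F] = ∂F/∂x + (∂F/∂y)·y' = 0, solve for y':
  (∂F/∂y)·y' = -∂F/∂x
  dy/dx = -(∂F/∂x)/(∂F/∂y) = -(14x)/(cos(y)) = -14x/cos(y)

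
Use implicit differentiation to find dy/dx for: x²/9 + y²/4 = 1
Take d/dx of both sides. Since y is implicitly a function of x, the chain rule attaches a y' = dy/dx factor whenever we differentiate through y.

Set F(x, y) = (left side) − (right side), so the curve is F = 0. Differentiating each term of F:
  d/dx[x^2/9] = 2x/9
  d/dx[y^2/4] = y·y'/2
  d/dx[-1] = 0

Collecting, the y'-free part is the partial derivative in x and the y' coefficient is the partial derivative in y:
  ∂F/∂x = 2x/9
  ∂F/∂y = y/2

so d/dx[F(x, y(x))] = ∂F/∂x + (∂F/∂y)·y' = 0. Rearranging,
  dy/dx = -(∂F/∂x)/(∂F/∂y) = -(2x/9)/(y/2) = -4x/(9y)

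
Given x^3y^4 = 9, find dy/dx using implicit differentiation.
Apply d/dx to both sides, remembering that y depends on x. Each occurrence of y therefore brings in a y' = dy/dx via the chain rule.

With F(x, y) equal to the left-hand side minus the right, differentiate F term by term:
  d/dx[x^3y^4] = 4x^3y^3·y' + 3x^2y^4
  d/dx[-9] = 0
Adding these up, d/dx[F] = 0 becomes
  (3x^2y^4) + (4x^3y^3)·y' = 0,
so isolating y',
  dy/dx = -(3x^2y^4)/(4x^3y^3) = -3y/(4x)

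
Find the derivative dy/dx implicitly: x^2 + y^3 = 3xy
Apply d/dx to both sides, remembering that y depends on x. Each occurrence of y therefore brings in a y' = dy/dx via the chain rule.

With F(x, y) equal to the left-hand side minus the right, differentiate F term by term:
  d/dx[x^2] = 2x
  d/dx[-3xy] = -3x·y' - 3y
  d/dx[y^3] = 3y^2·y'
Adding these up, d/dx[F] = 0 becomes
  (2x - 3y) + (-3x + 3y^2)·y' = 0,
so isolating y',
  dy/dx = -(2x - 3y)/(-3x + 3y^2) = (2x/3 - y)/(x - y^2)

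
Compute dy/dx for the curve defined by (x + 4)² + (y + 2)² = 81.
Take d/dx of both sides. Since y is implicitly a function of x, the chain rule attaches a y' = dy/dx factor whenever we differentiate through y.

Set F(x, y) = (left side) − (right side), so the curve is F = 0. Differentiating each term of F:
  d/dx[(x + 4)^2] = 2x + 8
  d/dx[(y + 2)^2] = 2·y'(y + 2)
  d/dx[-81] = 0

Collecting, the y'-free part is the partial derivative in x and the y' coefficient is the partial derivative in y:
  ∂F/∂x = 2x + 8
  ∂F/∂y = 2y + 4

so d/dx[F(x, y(x))] = ∂F/∂x + (∂F/∂y)·y' = 0. Rearranging,
  dy/dx = -(∂F/∂x)/(∂F/∂y) = -(2x + 8)/(2y + 4) = (-x - 4)/(y + 2)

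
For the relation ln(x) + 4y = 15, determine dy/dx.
Apply d/dx to both sides, remembering that y depends on x. Each occurrence of y therefore brings in a y' = dy/dx via the chain rule.

With F(x, y) equal to the left-hand side minus the right, differentiate F term by term:
  d/dx[4y] = 4·y'
  d/dx[ln(x)] = 1/x
  d/dx[-15] = 0
Adding these up, d/dx[F] = 0 becomes
  (1/x) + (4)·y' = 0,
so isolating y',
  dy/dx = -(1/x)/(4) = -1/(4x)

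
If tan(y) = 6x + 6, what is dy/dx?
Apply d/dx to both sides, remembering that y depends on x. Each occurrence of y therefore brings in a y' = dy/dx via the chain rule.

With F(x, y) equal to the left-hand side minus the right, differentiate F term by term:
  d/dx[-6x] = -6
  d/dx[tan(y)] = y'(tan(y)^2 + 1)
  d/dx[-6] = 0
Adding these up, d/dx[F] = 0 becomes
  (-6) + (tan(y)^2 + 1)·y' = 0,
so isolating y',
  dy/dx = -(-6)/(tan(y)^2 + 1) = 6cos(y)^2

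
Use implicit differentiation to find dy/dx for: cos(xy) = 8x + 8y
Differentiate the relation implicitly: treat y = y(x) and apply the chain rule, so every y-derivative picks up a y' = dy/dx factor.

With everything moved to the left-hand side, differentiate term by term:
  d/dx[-8x] = -8
  d/dx[-8y] = -8·y'
  d/dx[cos(xy)] = -(x·y' + y)·sin(xy)

Separating the contributions that come from x directly and those that come through y:
  without y':      -y·sin(xy) - 8
  multiplying y':  -x·sin(xy) - 8

so (-y·sin(xy) - 8) + (-x·sin(xy) - 8)·y' = 0, and therefore
  dy/dx = -(-y·sin(xy) - 8)/(-x·sin(xy) - 8) = -(y·sin(xy) + 8)/(x·sin(xy) + 8)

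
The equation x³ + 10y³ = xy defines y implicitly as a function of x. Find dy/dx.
Differentiate the relation implicitly: treat y = y(x) and apply the chain rule, so every y-derivative picks up a y' = dy/dx factor.

With everything moved to the left-hand side, differentiate term by term:
  d/dx[x^3] = 3x^2
  d/dx[-xy] = -x·y' - y
  d/dx[10y^3] = 30y^2·y'

Separating the contributions that come from x directly and those that come through y:
  without y':      3x^2 - y
  multiplying y':  -x + 30y^2

so (3x^2 - y) + (-x + 30y^2)·y' = 0, and therefore
  dy/dx = -(3x^2 - y)/(-x + 30y^2) = (3x^2 - y)/(x - 30y^2)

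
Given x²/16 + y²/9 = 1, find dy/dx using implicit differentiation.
Differentiate the relation implicitly: treat y = y(x) and apply the chain rule, so every y-derivative picks up a y' = dy/dx factor.

With everything moved to the left-hand side, differentiate term by term:
  d/dx[x^2/16] = x/8
  d/dx[y^2/9] = 2y·y'/9
  d/dx[-1] = 0

Separating the contributions that come from x directly and those that come through y:
  without y':      x/8
  multiplying y':  2y/9

so (x/8) + (2y/9)·y' = 0, and therefore
  dy/dx = -(x/8)/(2y/9) = -9x/(16y)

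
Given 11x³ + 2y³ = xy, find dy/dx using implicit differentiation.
Differentiate both sides with respect to x, treating y as y(x). By the chain rule, any term containing y contributes a factor of y' = dy/dx when we differentiate it.

Move every term to one side and write the relation as F(x, y) = 0. Term by term,
  d/dx[11x^3] = 33x^2
  d/dx[-xy] = -x·y' - y
  d/dx[2y^3] = 6y^2·y'

The pieces without y' make up ∂F/∂x and the coefficient of y' is ∂F/∂y:
  ∂F/∂x = 33x^2 - y,
  ∂F/∂y = -x + 6y^2.

Since d/dx[F] = ∂F/∂x + (∂F/∂y)·y' = 0, solve for y':
  (∂F/∂y)·y' = -∂F/∂x
  dy/dx = -(∂F/∂x)/(∂F/∂y) = -(33x^2 - y)/(-x + 6y^2) = (33x^2 - y)/(x - 6y^2)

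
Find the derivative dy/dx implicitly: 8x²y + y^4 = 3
Take d/dx of both sides. Since y is implicitly a function of x, the chain rule attaches a y' = dy/dx factor whenever we differentiate through y.

Set F(x, y) = (left side) − (right side), so the curve is F = 0. Differentiating each term of F:
  d/dx[8x^2y] = 8x^2·y' + 16xy
  d/dx[y^4] = 4y^3·y'
  d/dx[-3] = 0

Collecting, the y'-free part is the partial derivative in x and the y' coefficient is the partial derivative in y:
  ∂F/∂x = 16xy
  ∂F/∂y = 8x^2 + 4y^3

so d/dx[F(x, y(x))] = ∂F/∂x + (∂F/∂y)·y' = 0. Rearranging,
  dy/dx = -(∂F/∂x)/(∂F/∂y) = -(16xy)/(8x^2 + 4y^3) = -4xy/(2x^2 + y^3)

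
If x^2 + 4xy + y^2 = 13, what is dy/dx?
Apply d/dx to both sides, remembering that y depends on x. Each occurrence of y therefore brings in a y' = dy/dx via the chain rule.

With F(x, y) equal to the left-hand side minus the right, differentiate F term by term:
  d/dx[x^2] = 2x
  d/dx[4xy] = 4x·y' + 4y
  d/dx[y^2] = 2y·y'
  d/dx[-13] = 0
Adding these up, d/dx[F] = 0 becomes
  (2x + 4y) + (4x + 2y)·y' = 0,
so isolating y',
  dy/dx = -(2x + 4y)/(4x + 2y) = (-x - 2y)/(2x + y)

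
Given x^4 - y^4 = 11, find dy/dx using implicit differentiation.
Differentiate both sides with respect to x, treating y as y(x). By the chain rule, any term containing y contributes a factor of y' = dy/dx when we differentiate it.

Move every term to one side and write the relation as F(x, y) = 0. Term by term,
  d/dx[x^4] = 4x^3
  d/dx[-y^4] = -4y^3·y'
  d/dx[-11] = 0

The pieces without y' make up ∂F/∂x and the coefficient of y' is ∂F/∂y:
  ∂F/∂x = 4x^3,
  ∂F/∂y = -4y^3.

Since d/dx[F] = ∂F/∂x + (∂F/∂y)·y' = 0, solve for y':
  (∂F/∂y)·y' = -∂F/∂x
  dy/dx = -(∂F/∂x)/(∂F/∂y) = -(4x^3)/(-4y^3) = x^3/y^3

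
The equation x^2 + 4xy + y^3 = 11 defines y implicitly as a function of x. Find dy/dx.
Differentiate the relation implicitly: treat y = y(x) and apply the chain rule, so every y-derivative picks up a y' = dy/dx factor.

With everything moved to the left-hand side, differentiate term by term:
  d/dx[x^2] = 2x
  d/dx[4xy] = 4x·y' + 4y
  d/dx[y^3] = 3y^2·y'
  d/dx[-11] = 0

Separating the contributions that come from x directly and those that come through y:
  without y':      2x + 4y
  multiplying y':  4x + 3y^2

so (2x + 4y) + (4x + 3y^2)·y' = 0, and therefore
  dy/dx = -(2x + 4y)/(4x + 3y^2) = 2(-x - 2y)/(4x + 3y^2)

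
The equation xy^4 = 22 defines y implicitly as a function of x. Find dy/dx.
Take d/dx of both sides. Since y is implicitly a function of x, the chain rule attaches a y' = dy/dx factor whenever we differentiate through y.

Set F(x, y) = (left side) − (right side), so the curve is F = 0. Differentiating each term of F:
  d/dx[xy^4] = 4xy^3·y' + y^4
  d/dx[-22] = 0

Collecting, the y'-free part is the partial derivative in x and the y' coefficient is the partial derivative in y:
  ∂F/∂x = y^4
  ∂F/∂y = 4xy^3

so d/dx[F(x, y(x))] = ∂F/∂x + (∂F/∂y)·y' = 0. Rearranging,
  dy/dx = -(∂F/∂x)/(∂F/∂y) = -(y^4)/(4xy^3) = -y/(4x)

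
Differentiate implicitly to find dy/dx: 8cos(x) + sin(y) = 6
Differentiate both sides with respect to x, treating y as y(x). By the chain rule, any term containing y contributes a factor of y' = dy/dx when we differentiate it.

Move every term to one side and write the relation as F(x, y) = 0. Term by term,
  d/dx[sin(y)] = y'·cos(y)
  d/dx[8cos(x)] = -8sin(x)
  d/dx[-6] = 0

The pieces without y' make up ∂F/∂x and the coefficient of y' is ∂F/∂y:
  ∂F/∂x = -8sin(x),
  ∂F/∂y = cos(y).

Since d/dx[F] = ∂F/∂x + (∂F/∂y)·y' = 0, solve for y':
  (∂F/∂y)·y' = -∂F/∂x
  dy/dx = -(∂F/∂x)/(∂F/∂y) = -(-8sin(x))/(cos(y)) = 8sin(x)/cos(y)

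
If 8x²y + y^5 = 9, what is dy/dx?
Apply d/dx to both sides, remembering that y depends on x. Each occurrence of y therefore brings in a y' = dy/dx via the chain rule.

With F(x, y) equal to the left-hand side minus the right, differentiate F term by term:
  d/dx[8x^2y] = 8x^2·y' + 16xy
  d/dx[y^5] = 5y^4·y'
  d/dx[-9] = 0
Adding these up, d/dx[F] = 0 becomes
  (16xy) + (8x^2 + 5y^4)·y' = 0,
so isolating y',
  dy/dx = -(16xy)/(8x^2 + 5y^4) = -16xy/(8x^2 + 5y^4)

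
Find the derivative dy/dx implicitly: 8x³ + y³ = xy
Differentiate both sides with respect to x, treating y as y(x). By the chain rule, any term containing y contributes a factor of y' = dy/dx when we differentiate it.

Move every term to one side and write the relation as F(x, y) = 0. Term by term,
  d/dx[8x^3] = 24x^2
  d/dx[-xy] = -x·y' - y
  d/dx[y^3] = 3y^2·y'

The pieces without y' make up ∂F/∂x and the coefficient of y' is ∂F/∂y:
  ∂F/∂x = 24x^2 - y,
  ∂F/∂y = -x + 3y^2.

Since d/dx[F] = ∂F/∂x + (∂F/∂y)·y' = 0, solve for y':
  (∂F/∂y)·y' = -∂F/∂x
  dy/dx = -(∂F/∂x)/(∂F/∂y) = -(24x^2 - y)/(-x + 3y^2) = (24x^2 - y)/(x - 3y^2)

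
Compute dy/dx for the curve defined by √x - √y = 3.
Differentiate the relation implicitly: treat y = y(x) and apply the chain rule, so every y-derivative picks up a y' = dy/dx factor.

With everything moved to the left-hand side, differentiate term by term:
  d/dx[√(x)] = 1/(2√(x))
  d/dx[-√(y)] = -y'/(2√(y))
  d/dx[-3] = 0

Separating the contributions that come from x directly and those that come through y:
  without y':      1/(2√(x))
  multiplying y':  -1/(2√(y))

so (1/(2√(x))) + (-1/(2√(y)))·y' = 0, and therefore
  dy/dx = -(1/(2√(x)))/(-1/(2√(y))) = √(y)/√(x)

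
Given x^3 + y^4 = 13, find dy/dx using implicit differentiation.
Differentiate the relation implicitly: treat y = y(x) and apply the chain rule, so every y-derivative picks up a y' = dy/dx factor.

With everything moved to the left-hand side, differentiate term by term:
  d/dx[x^3] = 3x^2
  d/dx[y^4] = 4y^3·y'
  d/dx[-13] = 0

Separating the contributions that come from x directly and those that come through y:
  without y':      3x^2
  multiplying y':  4y^3

so (3x^2) + (4y^3)·y' = 0, and therefore
  dy/dx = -(3x^2)/(4y^3) = -3x^2/(4y^3)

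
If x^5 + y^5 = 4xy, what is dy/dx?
Differentiate the relation implicitly: treat y = y(x) and apply the chain rule, so every y-derivative picks up a y' = dy/dx factor.

With everything moved to the left-hand side, differentiate term by term:
  d/dx[x^5] = 5x^4
  d/dx[-4xy] = -4x·y' - 4y
  d/dx[y^5] = 5y^4·y'

Separating the contributions that come from x directly and those that come through y:
  without y':      5x^4 - 4y
  multiplying y':  -4x + 5y^4

so (5x^4 - 4y) + (-4x + 5y^4)·y' = 0, and therefore
  dy/dx = -(5x^4 - 4y)/(-4x + 5y^4) = (5x^4 - 4y)/(4x - 5y^4)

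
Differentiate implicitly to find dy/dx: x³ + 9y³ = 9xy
Take d/dx of both sides. Since y is implicitly a function of x, the chain rule attaches a y' = dy/dx factor whenever we differentiate through y.

Set F(x, y) = (left side) − (right side), so the curve is F = 0. Differentiating each term of F:
  d/dx[x^3] = 3x^2
  d/dx[-9xy] = -9x·y' - 9y
  d/dx[9y^3] = 27y^2·y'

Collecting, the y'-free part is the partial derivative in x and the y' coefficient is the partial derivative in y:
  ∂F/∂x = 3x^2 - 9y
  ∂F/∂y = -9x + 27y^2

so d/dx[F(x, y(x))] = ∂F/∂x + (∂F/∂y)·y' = 0. Rearranging,
  dy/dx = -(∂F/∂x)/(∂F/∂y) = -(3x^2 - 9y)/(-9x + 27y^2) = (x^2/3 - y)/(x - 3y^2)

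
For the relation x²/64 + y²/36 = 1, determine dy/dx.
Differentiate the relation implicitly: treat y = y(x) and apply the chain rule, so every y-derivative picks up a y' = dy/dx factor.

With everything moved to the left-hand side, differentiate term by term:
  d/dx[x^2/64] = x/32
  d/dx[y^2/36] = y·y'/18
  d/dx[-1] = 0

Separating the contributions that come from x directly and those that come through y:
  without y':      x/32
  multiplying y':  y/18

so (x/32) + (y/18)·y' = 0, and therefore
  dy/dx = -(x/32)/(y/18) = -9x/(16y)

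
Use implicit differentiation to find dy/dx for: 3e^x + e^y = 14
Differentiate both sides with respect to x, treating y as y(x). By the chain rule, any term containing y contributes a factor of y' = dy/dx when we differentiate it.

Move every term to one side and write the relation as F(x, y) = 0. Term by term,
  d/dx[3e^(x)] = 3e^(x)
  d/dx[e^(y)] = y'·e^(y)
  d/dx[-14] = 0

The pieces without y' make up ∂F/∂x and the coefficient of y' is ∂F/∂y:
  ∂F/∂x = 3e^(x),
  ∂F/∂y = e^(y).

Since d/dx[F] = ∂F/∂x + (∂F/∂y)·y' = 0, solve for y':
  (∂F/∂y)·y' = -∂F/∂x
  dy/dx = -(∂F/∂x)/(∂F/∂y) = -(3e^(x))/(e^(y)) = -3e^(x - y)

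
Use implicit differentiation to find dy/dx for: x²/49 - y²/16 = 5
Apply d/dx to both sides, remembering that y depends on x. Each occurrence of y therefore brings in a y' = dy/dx via the chain rule.

With F(x, y) equal to the left-hand side minus the right, differentiate F term by term:
  d/dx[x^2/49] = 2x/49
  d/dx[-y^2/16] = -y·y'/8
  d/dx[-5] = 0
Adding these up, d/dx[F] = 0 becomes
  (2x/49) + (-y/8)·y' = 0,
so isolating y',
  dy/dx = -(2x/49)/(-y/8) = 16x/(49y)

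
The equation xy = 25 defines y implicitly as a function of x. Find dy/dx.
Differentiate the relation implicitly: treat y = y(x) and apply the chain rule, so every y-derivative picks up a y' = dy/dx factor.

With everything moved to the left-hand side, differentiate term by term:
  d/dx[xy] = x·y' + y
  d/dx[-25] = 0

Separating the contributions that come from x directly and those that come through y:
  without y':      y
  multiplying y':  x

so (y) + (x)·y' = 0, and therefore
  dy/dx = -(y)/(x) = -y/x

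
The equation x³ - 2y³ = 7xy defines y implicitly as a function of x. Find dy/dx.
Apply d/dx to both sides, remembering that y depends on x. Each occurrence of y therefore brings in a y' = dy/dx via the chain rule.

With F(x, y) equal to the left-hand side minus the right, differentiate F term by term:
  d/dx[x^3] = 3x^2
  d/dx[-7xy] = -7x·y' - 7y
  d/dx[-2y^3] = -6y^2·y'
Adding these up, d/dx[F] = 0 becomes
  (3x^2 - 7y) + (-7x - 6y^2)·y' = 0,
so isolating y',
  dy/dx = -(3x^2 - 7y)/(-7x - 6y^2) = (3x^2 - 7y)/(7x + 6y^2)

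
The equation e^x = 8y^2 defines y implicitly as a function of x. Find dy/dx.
Differentiate the relation implicitly: treat y = y(x) and apply the chain rule, so every y-derivative picks up a y' = dy/dx factor.

With everything moved to the left-hand side, differentiate term by term:
  d/dx[-8y^2] = -16y·y'
  d/dx[e^(x)] = e^(x)

Separating the contributions that come from x directly and those that come through y:
  without y':      e^(x)
  multiplying y':  -16y

so (e^(x)) + (-16y)·y' = 0, and therefore
  dy/dx = -(e^(x))/(-16y) = e^(x)/(16y)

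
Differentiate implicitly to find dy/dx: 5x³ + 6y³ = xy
Apply d/dx to both sides, remembering that y depends on x. Each occurrence of y therefore brings in a y' = dy/dx via the chain rule.

With F(x, y) equal to the left-hand side minus the right, differentiate F term by term:
  d/dx[5x^3] = 15x^2
  d/dx[-xy] = -x·y' - y
  d/dx[6y^3] = 18y^2·y'
Adding these up, d/dx[F] = 0 becomes
  (15x^2 - y) + (-x + 18y^2)·y' = 0,
so isolating y',
  dy/dx = -(15x^2 - y)/(-x + 18y^2) = (15x^2 - y)/(x - 18y^2)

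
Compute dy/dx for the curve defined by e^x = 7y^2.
Differentiate the relation implicitly: treat y = y(x) and apply the chain rule, so every y-derivative picks up a y' = dy/dx factor.

With everything moved to the left-hand side, differentiate term by term:
  d/dx[-7y^2] = -14y·y'
  d/dx[e^(x)] = e^(x)

Separating the contributions that come from x directly and those that come through y:
  without y':      e^(x)
  multiplying y':  -14y

so (e^(x)) + (-14y)·y' = 0, and therefore
  dy/dx = -(e^(x))/(-14y) = e^(x)/(14y)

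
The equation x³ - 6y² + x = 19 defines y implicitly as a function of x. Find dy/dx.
Differentiate both sides with respect to x, treating y as y(x). By the chain rule, any term containing y contributes a factor of y' = dy/dx when we differentiate it.

Move every term to one side and write the relation as F(x, y) = 0. Term by term,
  d/dx[x^3] = 3x^2
  d/dx[x] = 1
  d/dx[-6y^2] = -12y·y'
  d/dx[-19] = 0

The pieces without y' make up ∂F/∂x and the coefficient of y' is ∂F/∂y:
  ∂F/∂x = 3x^2 + 1,
  ∂F/∂y = -12y.

Since d/dx[F] = ∂F/∂x + (∂F/∂y)·y' = 0, solve for y':
  (∂F/∂y)·y' = -∂F/∂x
  dy/dx = -(∂F/∂x)/(∂F/∂y) = -(3x^2 + 1)/(-12y) = (3x^2 + 1)/(12y)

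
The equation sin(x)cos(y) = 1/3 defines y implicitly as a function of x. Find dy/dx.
Differentiate both sides with respect to x, treating y as y(x). By the chain rule, any term containing y contributes a factor of y' = dy/dx when we differentiate it.

Move every term to one side and write the relation as F(x, y) = 0. Term by term,
  d/dx[sin(x)·cos(y)] = -y'·sin(x)·sin(y) + cos(x)·cos(y)
  d/dx[-1/3] = 0

The pieces without y' make up ∂F/∂x and the coefficient of y' is ∂F/∂y:
  ∂F/∂x = cos(x)·cos(y),
  ∂F/∂y = -sin(x)·sin(y).

Since d/dx[F] = ∂F/∂x + (∂F/∂y)·y' = 0, solve for y':
  (∂F/∂y)·y' = -∂F/∂x
  dy/dx = -(∂F/∂x)/(∂F/∂y) = -(cos(x)·cos(y))/(-sin(x)·sin(y)) = 1/(tan(x)·tan(y))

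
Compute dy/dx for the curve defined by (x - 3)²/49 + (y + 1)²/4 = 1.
Apply d/dx to both sides, remembering that y depends on x. Each occurrence of y therefore brings in a y' = dy/dx via the chain rule.

With F(x, y) equal to the left-hand side minus the right, differentiate F term by term:
  d/dx[(x - 3)^2/49] = 2x/49 - 6/49
  d/dx[(y + 1)^2/4] = y'(y + 1)/2
  d/dx[-1] = 0
Adding these up, d/dx[F] = 0 becomes
  (2x/49 - 6/49) + (y/2 + 1/2)·y' = 0,
so isolating y',
  dy/dx = -(2x/49 - 6/49)/(y/2 + 1/2)
        = -(2(x - 3)/49)/((y + 1)/2) = 4(3 - x)/(49(y + 1))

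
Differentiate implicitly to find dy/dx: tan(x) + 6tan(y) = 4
Differentiate the relation implicitly: treat y = y(x) and apply the chain rule, so every y-derivative picks up a y' = dy/dx factor.

With everything moved to the left-hand side, differentiate term by term:
  d/dx[tan(x)] = tan(x)^2 + 1
  d/dx[6tan(y)] = 6·y'(tan(y)^2 + 1)
  d/dx[-4] = 0

Separating the contributions that come from x directly and those that come through y:
  without y':      tan(x)^2 + 1
  multiplying y':  6tan(y)^2 + 6

so (tan(x)^2 + 1) + (6tan(y)^2 + 6)·y' = 0, and therefore
  dy/dx = -(tan(x)^2 + 1)/(6tan(y)^2 + 6) = -cos(y)^2/(6cos(x)^2)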